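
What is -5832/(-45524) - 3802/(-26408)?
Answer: 40886713/150274724 ≈ 0.27208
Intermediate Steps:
-5832/(-45524) - 3802/(-26408) = -5832*(-1/45524) - 3802*(-1/26408) = 1458/11381 + 1901/13204 = 40886713/150274724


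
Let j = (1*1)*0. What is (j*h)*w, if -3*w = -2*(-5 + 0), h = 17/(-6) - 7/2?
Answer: 0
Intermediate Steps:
h = -19/3 (h = 17*(-1/6) - 7*1/2 = -17/6 - 7/2 = -19/3 ≈ -6.3333)
j = 0 (j = 1*0 = 0)
w = -10/3 (w = -(-2)*(-5 + 0)/3 = -(-2)*(-5)/3 = -1/3*10 = -10/3 ≈ -3.3333)
(j*h)*w = (0*(-19/3))*(-10/3) = 0*(-10/3) = 0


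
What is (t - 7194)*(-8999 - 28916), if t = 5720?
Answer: 55886710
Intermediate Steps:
(t - 7194)*(-8999 - 28916) = (5720 - 7194)*(-8999 - 28916) = -1474*(-37915) = 55886710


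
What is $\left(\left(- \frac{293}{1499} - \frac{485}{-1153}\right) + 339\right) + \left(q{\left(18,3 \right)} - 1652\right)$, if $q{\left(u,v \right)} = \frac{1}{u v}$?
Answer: $- \frac{122520514603}{93330738} \approx -1312.8$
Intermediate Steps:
$q{\left(u,v \right)} = \frac{1}{u v}$
$\left(\left(- \frac{293}{1499} - \frac{485}{-1153}\right) + 339\right) + \left(q{\left(18,3 \right)} - 1652\right) = \left(\left(- \frac{293}{1499} - \frac{485}{-1153}\right) + 339\right) - \left(1652 - \frac{1}{18 \cdot 3}\right) = \left(\left(\left(-293\right) \frac{1}{1499} - - \frac{485}{1153}\right) + 339\right) + \left(\frac{1}{18} \cdot \frac{1}{3} - 1652\right) = \left(\left(- \frac{293}{1499} + \frac{485}{1153}\right) + 339\right) + \left(\frac{1}{54} - 1652\right) = \left(\frac{389186}{1728347} + 339\right) - \frac{89207}{54} = \frac{586298819}{1728347} - \frac{89207}{54} = - \frac{122520514603}{93330738}$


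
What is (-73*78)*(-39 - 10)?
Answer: 279006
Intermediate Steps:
(-73*78)*(-39 - 10) = -5694*(-49) = 279006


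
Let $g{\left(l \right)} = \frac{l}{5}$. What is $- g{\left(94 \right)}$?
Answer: $- \frac{94}{5} \approx -18.8$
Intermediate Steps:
$g{\left(l \right)} = \frac{l}{5}$ ($g{\left(l \right)} = l \frac{1}{5} = \frac{l}{5}$)
$- g{\left(94 \right)} = - \frac{94}{5}$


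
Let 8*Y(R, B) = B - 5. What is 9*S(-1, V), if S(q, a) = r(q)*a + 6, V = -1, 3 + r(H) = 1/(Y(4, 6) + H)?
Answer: 639/7 ≈ 91.286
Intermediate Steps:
Y(R, B) = -5/8 + B/8 (Y(R, B) = (B - 5)/8 = (-5 + B)/8 = -5/8 + B/8)
r(H) = -3 + 1/(⅛ + H) (r(H) = -3 + 1/((-5/8 + (⅛)*6) + H) = -3 + 1/((-5/8 + ¾) + H) = -3 + 1/(⅛ + H))
S(q, a) = 6 + a*(5 - 24*q)/(1 + 8*q) (S(q, a) = ((5 - 24*q)/(1 + 8*q))*a + 6 = a*(5 - 24*q)/(1 + 8*q) + 6 = 6 + a*(5 - 24*q)/(1 + 8*q))
9*S(-1, V) = 9*((6 + 48*(-1) - 1*(-1)*(-5 + 24*(-1)))/(1 + 8*(-1))) = 9*((6 - 48 - 1*(-1)*(-5 - 24))/(1 - 8)) = 9*((6 - 48 - 1*(-1)*(-29))/(-7)) = 9*(-(6 - 48 - 29)/7) = 9*(-⅐*(-71)) = 9*(71/7) = 639/7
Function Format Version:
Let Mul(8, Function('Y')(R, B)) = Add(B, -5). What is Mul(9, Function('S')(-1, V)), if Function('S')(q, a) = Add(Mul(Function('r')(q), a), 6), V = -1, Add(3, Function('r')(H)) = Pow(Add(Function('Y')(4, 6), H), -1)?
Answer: Rational(639, 7) ≈ 91.286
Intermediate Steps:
Function('Y')(R, B) = Add(Rational(-5, 8), Mul(Rational(1, 8), B)) (Function('Y')(R, B) = Mul(Rational(1, 8), Add(B, -5)) = Mul(Rational(1, 8), Add(-5, B)) = Add(Rational(-5, 8), Mul(Rational(1, 8), B)))
Function('r')(H) = Add(-3, Pow(Add(Rational(1, 8), H), -1)) (Function('r')(H) = Add(-3, Pow(Add(Add(Rational(-5, 8), Mul(Rational(1, 8), 6)), H), -1)) = Add(-3, Pow(Add(Add(Rational(-5, 8), Rational(3, 4)), H), -1)) = Add(-3, Pow(Add(Rational(1, 8), H), -1)))
Function('S')(q, a) = Add(6, Mul(a, Pow(Add(1, Mul(8, q)), -1), Add(5, Mul(-24, q)))) (Function('S')(q, a) = Add(Mul(Mul(Pow(Add(1, Mul(8, q)), -1), Add(5, Mul(-24, q))), a), 6) = Add(Mul(a, Pow(Add(1, Mul(8, q)), -1), Add(5, Mul(-24, q))), 6) = Add(6, Mul(a, Pow(Add(1, Mul(8, q)), -1), Add(5, Mul(-24, q)))))
Mul(9, Function('S')(-1, V)) = Mul(9, Mul(Pow(Add(1, Mul(8, -1)), -1), Add(6, Mul(48, -1), Mul(-1, -1, Add(-5, Mul(24, -1)))))) = Mul(9, Mul(Pow(Add(1, -8), -1), Add(6, -48, Mul(-1, -1, Add(-5, -24))))) = Mul(9, Mul(Pow(-7, -1), Add(6, -48, Mul(-1, -1, -29)))) = Mul(9, Mul(Rational(-1, 7), Add(6, -48, -29))) = Mul(9, Mul(Rational(-1, 7), -71)) = Mul(9, Rational(71, 7)) = Rational(639, 7)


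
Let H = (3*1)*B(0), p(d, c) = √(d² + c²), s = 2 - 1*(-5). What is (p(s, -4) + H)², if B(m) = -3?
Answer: (9 - √65)² ≈ 0.87936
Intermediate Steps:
s = 7 (s = 2 + 5 = 7)
p(d, c) = √(c² + d²)
H = -9 (H = (3*1)*(-3) = 3*(-3) = -9)
(p(s, -4) + H)² = (√((-4)² + 7²) - 9)² = (√(16 + 49) - 9)² = (√65 - 9)² = (-9 + √65)²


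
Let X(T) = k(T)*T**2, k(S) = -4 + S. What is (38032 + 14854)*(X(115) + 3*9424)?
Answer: 79130518842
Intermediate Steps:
X(T) = T**2*(-4 + T) (X(T) = (-4 + T)*T**2 = T**2*(-4 + T))
(38032 + 14854)*(X(115) + 3*9424) = (38032 + 14854)*(115**2*(-4 + 115) + 3*9424) = 52886*(13225*111 + 28272) = 52886*(1467975 + 28272) = 52886*1496247 = 79130518842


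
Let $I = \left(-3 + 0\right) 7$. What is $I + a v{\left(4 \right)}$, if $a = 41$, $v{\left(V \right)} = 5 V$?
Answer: $799$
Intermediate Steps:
$I = -21$ ($I = \left(-3\right) 7 = -21$)
$I + a v{\left(4 \right)} = -21 + 41 \cdot 5 \cdot 4 = -21 + 41 \cdot 20 = -21 + 820 = 799$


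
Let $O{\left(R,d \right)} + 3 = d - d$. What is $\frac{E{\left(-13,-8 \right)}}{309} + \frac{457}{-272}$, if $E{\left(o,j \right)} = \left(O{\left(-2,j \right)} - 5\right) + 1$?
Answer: $- \frac{143117}{84048} \approx -1.7028$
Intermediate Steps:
$O{\left(R,d \right)} = -3$ ($O{\left(R,d \right)} = -3 + \left(d - d\right) = -3 + 0 = -3$)
$E{\left(o,j \right)} = -7$ ($E{\left(o,j \right)} = \left(-3 - 5\right) + 1 = -8 + 1 = -7$)
$\frac{E{\left(-13,-8 \right)}}{309} + \frac{457}{-272} = - \frac{7}{309} + \frac{457}{-272} = \left(-7\right) \frac{1}{309} + 457 \left(- \frac{1}{272}\right) = - \frac{7}{309} - \frac{457}{272} = - \frac{143117}{84048}$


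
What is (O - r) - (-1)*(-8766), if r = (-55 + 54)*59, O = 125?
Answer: -8582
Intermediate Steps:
r = -59 (r = -1*59 = -59)
(O - r) - (-1)*(-8766) = (125 - 1*(-59)) - (-1)*(-8766) = (125 + 59) - 1*8766 = 184 - 8766 = -8582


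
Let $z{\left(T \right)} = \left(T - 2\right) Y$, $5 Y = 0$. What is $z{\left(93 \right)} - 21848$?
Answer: $-21848$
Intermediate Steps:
$Y = 0$ ($Y = \frac{1}{5} \cdot 0 = 0$)
$z{\left(T \right)} = 0$ ($z{\left(T \right)} = \left(T - 2\right) 0 = \left(-2 + T\right) 0 = 0$)
$z{\left(93 \right)} - 21848 = 0 - 21848 = -21848$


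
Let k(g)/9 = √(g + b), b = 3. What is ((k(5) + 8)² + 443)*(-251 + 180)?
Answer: -82005 - 20448*√2 ≈ -1.1092e+5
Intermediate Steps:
k(g) = 9*√(3 + g) (k(g) = 9*√(g + 3) = 9*√(3 + g))
((k(5) + 8)² + 443)*(-251 + 180) = ((9*√(3 + 5) + 8)² + 443)*(-251 + 180) = ((9*√8 + 8)² + 443)*(-71) = ((9*(2*√2) + 8)² + 443)*(-71) = ((18*√2 + 8)² + 443)*(-71) = ((8 + 18*√2)² + 443)*(-71) = (443 + (8 + 18*√2)²)*(-71) = -31453 - 71*(8 + 18*√2)²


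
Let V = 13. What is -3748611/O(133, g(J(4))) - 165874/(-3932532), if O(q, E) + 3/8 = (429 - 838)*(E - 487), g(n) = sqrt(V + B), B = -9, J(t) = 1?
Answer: -58834516716979/3120300941922 ≈ -18.855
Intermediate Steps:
g(n) = 2 (g(n) = sqrt(13 - 9) = sqrt(4) = 2)
O(q, E) = 1593461/8 - 409*E (O(q, E) = -3/8 + (429 - 838)*(E - 487) = -3/8 - 409*(-487 + E) = -3/8 + (199183 - 409*E) = 1593461/8 - 409*E)
-3748611/O(133, g(J(4))) - 165874/(-3932532) = -3748611/(1593461/8 - 409*2) - 165874/(-3932532) = -3748611/(1593461/8 - 818) - 165874*(-1/3932532) = -3748611/1586917/8 + 82937/1966266 = -3748611*8/1586917 + 82937/1966266 = -29988888/1586917 + 82937/1966266 = -58834516716979/3120300941922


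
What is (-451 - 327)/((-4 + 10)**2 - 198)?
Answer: 389/81 ≈ 4.8025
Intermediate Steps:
(-451 - 327)/((-4 + 10)**2 - 198) = -778/(6**2 - 198) = -778/(36 - 198) = -778/(-162) = -778*(-1/162) = 389/81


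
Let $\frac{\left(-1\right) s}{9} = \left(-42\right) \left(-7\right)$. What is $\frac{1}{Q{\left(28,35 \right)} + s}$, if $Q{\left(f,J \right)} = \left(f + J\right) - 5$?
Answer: $- \frac{1}{2588} \approx -0.0003864$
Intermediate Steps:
$Q{\left(f,J \right)} = -5 + J + f$ ($Q{\left(f,J \right)} = \left(J + f\right) - 5 = -5 + J + f$)
$s = -2646$ ($s = - 9 \left(\left(-42\right) \left(-7\right)\right) = \left(-9\right) 294 = -2646$)
$\frac{1}{Q{\left(28,35 \right)} + s} = \frac{1}{\left(-5 + 35 + 28\right) - 2646} = \frac{1}{58 - 2646} = \frac{1}{-2588} = - \frac{1}{2588}$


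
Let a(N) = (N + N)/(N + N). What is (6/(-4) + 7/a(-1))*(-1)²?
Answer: 11/2 ≈ 5.5000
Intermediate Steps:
a(N) = 1 (a(N) = (2*N)/((2*N)) = (2*N)*(1/(2*N)) = 1)
(6/(-4) + 7/a(-1))*(-1)² = (6/(-4) + 7/1)*(-1)² = (6*(-¼) + 7*1)*1 = (-3/2 + 7)*1 = (11/2)*1 = 11/2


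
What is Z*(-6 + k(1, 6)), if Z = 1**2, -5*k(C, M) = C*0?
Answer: -6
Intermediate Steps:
k(C, M) = 0 (k(C, M) = -C*0/5 = -1/5*0 = 0)
Z = 1
Z*(-6 + k(1, 6)) = 1*(-6 + 0) = 1*(-6) = -6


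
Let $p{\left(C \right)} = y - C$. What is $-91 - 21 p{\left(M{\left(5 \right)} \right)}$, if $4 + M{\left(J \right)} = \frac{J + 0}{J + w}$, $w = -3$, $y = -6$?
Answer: $\frac{7}{2} \approx 3.5$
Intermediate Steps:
$M{\left(J \right)} = -4 + \frac{J}{-3 + J}$ ($M{\left(J \right)} = -4 + \frac{J + 0}{J - 3} = -4 + \frac{J}{-3 + J}$)
$p{\left(C \right)} = -6 - C$
$-91 - 21 p{\left(M{\left(5 \right)} \right)} = -91 - 21 \left(-6 - \frac{3 \left(4 - 5\right)}{-3 + 5}\right) = -91 - 21 \left(-6 - \frac{3 \left(4 - 5\right)}{2}\right) = -91 - 21 \left(-6 - 3 \cdot \frac{1}{2} \left(-1\right)\right) = -91 - 21 \left(-6 - - \frac{3}{2}\right) = -91 - 21 \left(-6 + \frac{3}{2}\right) = -91 - - \frac{189}{2} = -91 + \frac{189}{2} = \frac{7}{2}$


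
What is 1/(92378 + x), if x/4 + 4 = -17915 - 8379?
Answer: -1/12814 ≈ -7.8040e-5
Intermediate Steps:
x = -105192 (x = -16 + 4*(-17915 - 8379) = -16 + 4*(-26294) = -16 - 105176 = -105192)
1/(92378 + x) = 1/(92378 - 105192) = 1/(-12814) = -1/12814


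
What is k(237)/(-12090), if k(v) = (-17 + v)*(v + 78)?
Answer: -2310/403 ≈ -5.7320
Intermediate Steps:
k(v) = (-17 + v)*(78 + v)
k(237)/(-12090) = (-1326 + 237**2 + 61*237)/(-12090) = (-1326 + 56169 + 14457)*(-1/12090) = 69300*(-1/12090) = -2310/403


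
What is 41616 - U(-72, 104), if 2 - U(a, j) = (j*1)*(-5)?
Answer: 41094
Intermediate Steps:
U(a, j) = 2 + 5*j (U(a, j) = 2 - j*1*(-5) = 2 - j*(-5) = 2 - (-5)*j = 2 + 5*j)
41616 - U(-72, 104) = 41616 - (2 + 5*104) = 41616 - (2 + 520) = 41616 - 1*522 = 41616 - 522 = 41094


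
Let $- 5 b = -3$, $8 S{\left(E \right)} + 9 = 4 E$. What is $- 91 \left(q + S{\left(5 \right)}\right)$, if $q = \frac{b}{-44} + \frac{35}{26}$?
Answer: $- \frac{108409}{440} \approx -246.38$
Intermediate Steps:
$S{\left(E \right)} = - \frac{9}{8} + \frac{E}{2}$ ($S{\left(E \right)} = - \frac{9}{8} + \frac{4 E}{8} = - \frac{9}{8} + \frac{E}{2}$)
$b = \frac{3}{5}$ ($b = \left(- \frac{1}{5}\right) \left(-3\right) = \frac{3}{5} \approx 0.6$)
$q = \frac{3811}{2860}$ ($q = \frac{3}{5 \left(-44\right)} + \frac{35}{26} = \frac{3}{5} \left(- \frac{1}{44}\right) + 35 \cdot \frac{1}{26} = - \frac{3}{220} + \frac{35}{26} = \frac{3811}{2860} \approx 1.3325$)
$- 91 \left(q + S{\left(5 \right)}\right) = - 91 \left(\frac{3811}{2860} + \left(- \frac{9}{8} + \frac{1}{2} \cdot 5\right)\right) = - 91 \left(\frac{3811}{2860} + \left(- \frac{9}{8} + \frac{5}{2}\right)\right) = - 91 \left(\frac{3811}{2860} + \frac{11}{8}\right) = \left(-91\right) \frac{15487}{5720} = - \frac{108409}{440}$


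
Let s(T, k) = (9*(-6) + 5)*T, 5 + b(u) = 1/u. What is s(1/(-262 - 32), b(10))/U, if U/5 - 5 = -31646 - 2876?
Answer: -1/1035510 ≈ -9.6571e-7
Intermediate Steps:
b(u) = -5 + 1/u
s(T, k) = -49*T (s(T, k) = (-54 + 5)*T = -49*T)
U = -172585 (U = 25 + 5*(-31646 - 2876) = 25 + 5*(-34522) = 25 - 172610 = -172585)
s(1/(-262 - 32), b(10))/U = -49/(-262 - 32)/(-172585) = -49/(-294)*(-1/172585) = -49*(-1/294)*(-1/172585) = (⅙)*(-1/172585) = -1/1035510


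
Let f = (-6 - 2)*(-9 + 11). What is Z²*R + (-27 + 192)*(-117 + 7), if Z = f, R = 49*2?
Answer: 6938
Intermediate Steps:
R = 98
f = -16 (f = -8*2 = -16)
Z = -16
Z²*R + (-27 + 192)*(-117 + 7) = (-16)²*98 + (-27 + 192)*(-117 + 7) = 256*98 + 165*(-110) = 25088 - 18150 = 6938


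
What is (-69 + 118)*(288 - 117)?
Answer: 8379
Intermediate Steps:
(-69 + 118)*(288 - 117) = 49*171 = 8379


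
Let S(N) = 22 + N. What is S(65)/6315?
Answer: 29/2105 ≈ 0.013777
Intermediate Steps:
S(65)/6315 = (22 + 65)/6315 = 87*(1/6315) = 29/2105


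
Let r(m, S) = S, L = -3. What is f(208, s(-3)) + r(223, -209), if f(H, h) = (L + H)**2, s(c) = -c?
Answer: 41816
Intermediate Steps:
f(H, h) = (-3 + H)**2
f(208, s(-3)) + r(223, -209) = (-3 + 208)**2 - 209 = 205**2 - 209 = 42025 - 209 = 41816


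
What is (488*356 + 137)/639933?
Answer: 57955/213311 ≈ 0.27169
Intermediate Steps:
(488*356 + 137)/639933 = (173728 + 137)*(1/639933) = 173865*(1/639933) = 57955/213311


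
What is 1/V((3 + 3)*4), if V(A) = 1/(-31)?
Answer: -31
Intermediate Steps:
V(A) = -1/31
1/V((3 + 3)*4) = 1/(-1/31) = -31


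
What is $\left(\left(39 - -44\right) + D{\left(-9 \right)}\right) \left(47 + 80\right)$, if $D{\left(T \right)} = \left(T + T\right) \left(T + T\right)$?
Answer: $51689$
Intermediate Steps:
$D{\left(T \right)} = 4 T^{2}$ ($D{\left(T \right)} = 2 T 2 T = 4 T^{2}$)
$\left(\left(39 - -44\right) + D{\left(-9 \right)}\right) \left(47 + 80\right) = \left(\left(39 - -44\right) + 4 \left(-9\right)^{2}\right) \left(47 + 80\right) = \left(\left(39 + 44\right) + 4 \cdot 81\right) 127 = \left(83 + 324\right) 127 = 407 \cdot 127 = 51689$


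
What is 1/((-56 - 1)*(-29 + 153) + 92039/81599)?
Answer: -81599/576649693 ≈ -0.00014151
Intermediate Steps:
1/((-56 - 1)*(-29 + 153) + 92039/81599) = 1/(-57*124 + 92039*(1/81599)) = 1/(-7068 + 92039/81599) = 1/(-576649693/81599) = -81599/576649693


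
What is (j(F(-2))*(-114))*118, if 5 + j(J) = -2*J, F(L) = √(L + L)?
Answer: 67260 + 53808*I ≈ 67260.0 + 53808.0*I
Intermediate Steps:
F(L) = √2*√L (F(L) = √(2*L) = √2*√L)
j(J) = -5 - 2*J
(j(F(-2))*(-114))*118 = ((-5 - 2*√2*√(-2))*(-114))*118 = ((-5 - 2*√2*I*√2)*(-114))*118 = ((-5 - 4*I)*(-114))*118 = (570 + 456*I)*118 = 67260 + 53808*I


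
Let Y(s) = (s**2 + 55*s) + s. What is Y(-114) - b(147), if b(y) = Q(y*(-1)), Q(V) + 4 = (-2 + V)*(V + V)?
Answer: -37190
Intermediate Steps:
Y(s) = s**2 + 56*s
Q(V) = -4 + 2*V*(-2 + V) (Q(V) = -4 + (-2 + V)*(V + V) = -4 + (-2 + V)*(2*V) = -4 + 2*V*(-2 + V))
b(y) = -4 + 2*y**2 + 4*y (b(y) = -4 - 4*y*(-1) + 2*(y*(-1))**2 = -4 - (-4)*y + 2*(-y)**2 = -4 + 4*y + 2*y**2 = -4 + 2*y**2 + 4*y)
Y(-114) - b(147) = -114*(56 - 114) - (-4 + 2*147**2 + 4*147) = -114*(-58) - (-4 + 2*21609 + 588) = 6612 - (-4 + 43218 + 588) = 6612 - 1*43802 = 6612 - 43802 = -37190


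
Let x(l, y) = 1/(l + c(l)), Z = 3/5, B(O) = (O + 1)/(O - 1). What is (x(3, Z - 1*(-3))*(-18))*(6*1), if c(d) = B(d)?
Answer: -108/5 ≈ -21.600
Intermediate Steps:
B(O) = (1 + O)/(-1 + O)
c(d) = (1 + d)/(-1 + d)
Z = ⅗ (Z = 3*(⅕) = ⅗ ≈ 0.60000)
x(l, y) = 1/(l + (1 + l)/(-1 + l))
(x(3, Z - 1*(-3))*(-18))*(6*1) = (((-1 + 3)/(1 + 3²))*(-18))*(6*1) = ((2/(1 + 9))*(-18))*6 = ((2/10)*(-18))*6 = (((⅒)*2)*(-18))*6 = ((⅕)*(-18))*6 = -18/5*6 = -108/5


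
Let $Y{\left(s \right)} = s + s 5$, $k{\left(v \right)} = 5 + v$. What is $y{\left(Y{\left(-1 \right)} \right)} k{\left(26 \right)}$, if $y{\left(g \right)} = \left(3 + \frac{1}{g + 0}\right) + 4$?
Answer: $\frac{1271}{6} \approx 211.83$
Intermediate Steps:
$Y{\left(s \right)} = 6 s$ ($Y{\left(s \right)} = s + 5 s = 6 s$)
$y{\left(g \right)} = 7 + \frac{1}{g}$ ($y{\left(g \right)} = \left(3 + \frac{1}{g}\right) + 4 = 7 + \frac{1}{g}$)
$y{\left(Y{\left(-1 \right)} \right)} k{\left(26 \right)} = \left(7 + \frac{1}{6 \left(-1\right)}\right) \left(5 + 26\right) = \left(7 + \frac{1}{-6}\right) 31 = \left(7 - \frac{1}{6}\right) 31 = \frac{41}{6} \cdot 31 = \frac{1271}{6}$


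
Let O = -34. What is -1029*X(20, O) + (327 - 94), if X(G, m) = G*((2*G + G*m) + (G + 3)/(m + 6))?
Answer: 13188338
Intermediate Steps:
X(G, m) = G*(2*G + G*m + (3 + G)/(6 + m)) (X(G, m) = G*((2*G + G*m) + (3 + G)/(6 + m)) = G*(2*G + G*m + (3 + G)/(6 + m)))
-1029*X(20, O) + (327 - 94) = -20580*(3 + 13*20 + 20*(-34)² + 8*20*(-34))/(6 - 34) + (327 - 94) = -20580*(3 + 260 + 20*1156 - 5440)/(-28) + 233 = -20580*(-1)*(3 + 260 + 23120 - 5440)/28 + 233 = -20580*(-1)*17943/28 + 233 = -1029*(-89715/7) + 233 = 13188105 + 233 = 13188338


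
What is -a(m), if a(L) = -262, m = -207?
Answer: 262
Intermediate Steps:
-a(m) = -1*(-262) = 262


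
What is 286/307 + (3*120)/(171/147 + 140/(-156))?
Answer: 52837252/38989 ≈ 1355.2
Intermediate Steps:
286/307 + (3*120)/(171/147 + 140/(-156)) = 286*(1/307) + 360/(171*(1/147) + 140*(-1/156)) = 286/307 + 360/(57/49 - 35/39) = 286/307 + 360/(508/1911) = 286/307 + 360*(1911/508) = 286/307 + 171990/127 = 52837252/38989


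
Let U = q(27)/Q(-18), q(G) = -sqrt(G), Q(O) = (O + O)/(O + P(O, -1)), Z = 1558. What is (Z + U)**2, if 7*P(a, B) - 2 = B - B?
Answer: 356823469/147 - 96596*sqrt(3)/21 ≈ 2.4194e+6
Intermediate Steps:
P(a, B) = 2/7 (P(a, B) = 2/7 + (B - B)/7 = 2/7 + (1/7)*0 = 2/7 + 0 = 2/7)
Q(O) = 2*O/(2/7 + O) (Q(O) = (O + O)/(O + 2/7) = (2*O)/(2/7 + O) = 2*O/(2/7 + O))
U = -31*sqrt(3)/21 (U = (-sqrt(27))/((14*(-18)/(2 + 7*(-18)))) = (-3*sqrt(3))/((14*(-18)/(2 - 126))) = (-3*sqrt(3))/((14*(-18)/(-124))) = (-3*sqrt(3))/((14*(-18)*(-1/124))) = (-3*sqrt(3))/(63/31) = -3*sqrt(3)*(31/63) = -31*sqrt(3)/21 ≈ -2.5568)
(Z + U)**2 = (1558 - 31*sqrt(3)/21)**2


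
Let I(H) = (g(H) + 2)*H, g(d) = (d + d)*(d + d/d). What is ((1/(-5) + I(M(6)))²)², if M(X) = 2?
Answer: 373301041/625 ≈ 5.9728e+5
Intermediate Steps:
g(d) = 2*d*(1 + d) (g(d) = (2*d)*(d + 1) = (2*d)*(1 + d) = 2*d*(1 + d))
I(H) = H*(2 + 2*H*(1 + H)) (I(H) = (2*H*(1 + H) + 2)*H = (2 + 2*H*(1 + H))*H = H*(2 + 2*H*(1 + H)))
((1/(-5) + I(M(6)))²)² = ((1/(-5) + 2*2*(1 + 2*(1 + 2)))²)² = ((-⅕ + 2*2*(1 + 2*3))²)² = ((-⅕ + 2*2*(1 + 6))²)² = ((-⅕ + 2*2*7)²)² = ((-⅕ + 28)²)² = ((139/5)²)² = (19321/25)² = 373301041/625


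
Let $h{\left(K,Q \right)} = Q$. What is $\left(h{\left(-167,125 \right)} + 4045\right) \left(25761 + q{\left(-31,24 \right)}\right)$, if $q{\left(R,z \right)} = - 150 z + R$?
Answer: $92282100$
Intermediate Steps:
$q{\left(R,z \right)} = R - 150 z$
$\left(h{\left(-167,125 \right)} + 4045\right) \left(25761 + q{\left(-31,24 \right)}\right) = \left(125 + 4045\right) \left(25761 - 3631\right) = 4170 \left(25761 - 3631\right) = 4170 \cdot 22130 = 92282100$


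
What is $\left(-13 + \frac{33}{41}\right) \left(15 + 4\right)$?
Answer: $- \frac{9500}{41} \approx -231.71$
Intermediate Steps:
$\left(-13 + \frac{33}{41}\right) \left(15 + 4\right) = \left(-13 + 33 \cdot \frac{1}{41}\right) 19 = \left(-13 + \frac{33}{41}\right) 19 = \left(- \frac{500}{41}\right) 19 = - \frac{9500}{41}$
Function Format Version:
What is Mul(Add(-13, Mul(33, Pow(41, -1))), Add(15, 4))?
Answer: Rational(-9500, 41) ≈ -231.71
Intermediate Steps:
Mul(Add(-13, Mul(33, Pow(41, -1))), Add(15, 4)) = Mul(Add(-13, Mul(33, Rational(1, 41))), 19) = Mul(Add(-13, Rational(33, 41)), 19) = Mul(Rational(-500, 41), 19) = Rational(-9500, 41)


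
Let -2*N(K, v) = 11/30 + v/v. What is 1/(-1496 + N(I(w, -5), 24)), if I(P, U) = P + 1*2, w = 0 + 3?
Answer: -60/89801 ≈ -0.00066814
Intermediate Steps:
w = 3
I(P, U) = 2 + P (I(P, U) = P + 2 = 2 + P)
N(K, v) = -41/60 (N(K, v) = -(11/30 + v/v)/2 = -(11*(1/30) + 1)/2 = -(11/30 + 1)/2 = -½*41/30 = -41/60)
1/(-1496 + N(I(w, -5), 24)) = 1/(-1496 - 41/60) = 1/(-89801/60) = -60/89801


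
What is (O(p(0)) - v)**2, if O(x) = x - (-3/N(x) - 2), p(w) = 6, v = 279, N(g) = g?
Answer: 292681/4 ≈ 73170.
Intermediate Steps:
O(x) = 2 + x + 3/x (O(x) = x - (-3/x - 2) = x - (-2 - 3/x) = x + (2 + 3/x) = 2 + x + 3/x)
(O(p(0)) - v)**2 = ((2 + 6 + 3/6) - 1*279)**2 = ((2 + 6 + 3*(1/6)) - 279)**2 = ((2 + 6 + 1/2) - 279)**2 = (17/2 - 279)**2 = (-541/2)**2 = 292681/4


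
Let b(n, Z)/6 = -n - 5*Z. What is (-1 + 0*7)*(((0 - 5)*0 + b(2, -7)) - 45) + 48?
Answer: -105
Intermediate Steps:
b(n, Z) = -30*Z - 6*n (b(n, Z) = 6*(-n - 5*Z) = -30*Z - 6*n)
(-1 + 0*7)*(((0 - 5)*0 + b(2, -7)) - 45) + 48 = (-1 + 0*7)*(((0 - 5)*0 + (-30*(-7) - 6*2)) - 45) + 48 = (-1 + 0)*((-5*0 + (210 - 12)) - 45) + 48 = -((0 + 198) - 45) + 48 = -(198 - 45) + 48 = -1*153 + 48 = -153 + 48 = -105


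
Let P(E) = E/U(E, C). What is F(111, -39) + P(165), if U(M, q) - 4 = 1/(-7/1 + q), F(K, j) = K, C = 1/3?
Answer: 1077/7 ≈ 153.86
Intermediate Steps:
C = ⅓ ≈ 0.33333
U(M, q) = 4 + 1/(-7 + q) (U(M, q) = 4 + 1/(-7/1 + q) = 4 + 1/(-7*1 + q) = 4 + 1/(-7 + q))
P(E) = 20*E/77 (P(E) = E/(((-27 + 4*(⅓))/(-7 + ⅓))) = E/(((-27 + 4/3)/(-20/3))) = E/((-3/20*(-77/3))) = E/(77/20) = E*(20/77) = 20*E/77)
F(111, -39) + P(165) = 111 + (20/77)*165 = 111 + 300/7 = 1077/7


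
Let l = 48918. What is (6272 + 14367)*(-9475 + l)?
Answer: 814064077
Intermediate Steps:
(6272 + 14367)*(-9475 + l) = (6272 + 14367)*(-9475 + 48918) = 20639*39443 = 814064077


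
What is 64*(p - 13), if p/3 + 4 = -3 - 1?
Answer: -2368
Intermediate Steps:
p = -24 (p = -12 + 3*(-3 - 1) = -12 + 3*(-4) = -12 - 12 = -24)
64*(p - 13) = 64*(-24 - 13) = 64*(-37) = -2368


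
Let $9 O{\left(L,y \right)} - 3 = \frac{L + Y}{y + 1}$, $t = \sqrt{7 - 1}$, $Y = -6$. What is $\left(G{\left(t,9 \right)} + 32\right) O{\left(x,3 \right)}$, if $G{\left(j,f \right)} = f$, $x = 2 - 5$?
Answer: $\frac{41}{12} \approx 3.4167$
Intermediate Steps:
$x = -3$ ($x = 2 - 5 = -3$)
$t = \sqrt{6} \approx 2.4495$
$O{\left(L,y \right)} = \frac{1}{3} + \frac{-6 + L}{9 \left(1 + y\right)}$ ($O{\left(L,y \right)} = \frac{1}{3} + \frac{\left(L - 6\right) \frac{1}{y + 1}}{9} = \frac{1}{3} + \frac{\left(-6 + L\right) \frac{1}{1 + y}}{9} = \frac{1}{3} + \frac{\frac{1}{1 + y} \left(-6 + L\right)}{9} = \frac{1}{3} + \frac{-6 + L}{9 \left(1 + y\right)}$)
$\left(G{\left(t,9 \right)} + 32\right) O{\left(x,3 \right)} = \left(9 + 32\right) \frac{-3 - 3 + 3 \cdot 3}{9 \left(1 + 3\right)} = 41 \frac{-3 - 3 + 9}{9 \cdot 4} = 41 \cdot \frac{1}{9} \cdot \frac{1}{4} \cdot 3 = 41 \cdot \frac{1}{12} = \frac{41}{12}$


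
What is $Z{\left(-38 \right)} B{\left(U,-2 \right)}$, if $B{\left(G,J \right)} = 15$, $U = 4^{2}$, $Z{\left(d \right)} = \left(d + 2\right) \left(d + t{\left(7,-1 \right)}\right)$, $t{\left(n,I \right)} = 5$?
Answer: $17820$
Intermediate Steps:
$Z{\left(d \right)} = \left(2 + d\right) \left(5 + d\right)$ ($Z{\left(d \right)} = \left(d + 2\right) \left(d + 5\right) = \left(2 + d\right) \left(5 + d\right)$)
$U = 16$
$Z{\left(-38 \right)} B{\left(U,-2 \right)} = \left(10 + \left(-38\right)^{2} + 7 \left(-38\right)\right) 15 = \left(10 + 1444 - 266\right) 15 = 1188 \cdot 15 = 17820$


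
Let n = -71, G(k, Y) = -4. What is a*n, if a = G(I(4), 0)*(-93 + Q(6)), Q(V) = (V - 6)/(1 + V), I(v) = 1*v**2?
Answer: -26412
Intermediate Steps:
I(v) = v**2
Q(V) = (-6 + V)/(1 + V)
a = 372 (a = -4*(-93 + (-6 + 6)/(1 + 6)) = -4*(-93 + 0/7) = -4*(-93 + (1/7)*0) = -4*(-93 + 0) = -4*(-93) = 372)
a*n = 372*(-71) = -26412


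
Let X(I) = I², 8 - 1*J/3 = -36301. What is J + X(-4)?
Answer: 108943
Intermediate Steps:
J = 108927 (J = 24 - 3*(-36301) = 24 + 108903 = 108927)
J + X(-4) = 108927 + (-4)² = 108927 + 16 = 108943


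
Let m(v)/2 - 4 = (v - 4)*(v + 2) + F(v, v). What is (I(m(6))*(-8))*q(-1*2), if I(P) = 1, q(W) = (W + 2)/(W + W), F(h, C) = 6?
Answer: 0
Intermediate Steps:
q(W) = (2 + W)/(2*W) (q(W) = (2 + W)/((2*W)) = (2 + W)*(1/(2*W)) = (2 + W)/(2*W))
m(v) = 20 + 2*(-4 + v)*(2 + v) (m(v) = 8 + 2*((v - 4)*(v + 2) + 6) = 8 + 2*((-4 + v)*(2 + v) + 6) = 8 + 2*(6 + (-4 + v)*(2 + v)) = 8 + (12 + 2*(-4 + v)*(2 + v)) = 20 + 2*(-4 + v)*(2 + v))
(I(m(6))*(-8))*q(-1*2) = (1*(-8))*((2 - 1*2)/(2*((-1*2)))) = -4*(2 - 2)/(-2) = -4*(-1)*0/2 = -8*0 = 0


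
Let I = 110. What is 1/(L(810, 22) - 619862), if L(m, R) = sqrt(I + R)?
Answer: -309931/192114449456 - sqrt(33)/192114449456 ≈ -1.6133e-6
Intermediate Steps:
L(m, R) = sqrt(110 + R)
1/(L(810, 22) - 619862) = 1/(sqrt(110 + 22) - 619862) = 1/(sqrt(132) - 619862) = 1/(2*sqrt(33) - 619862) = 1/(-619862 + 2*sqrt(33))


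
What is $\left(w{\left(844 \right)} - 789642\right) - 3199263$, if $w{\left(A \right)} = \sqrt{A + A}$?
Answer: $-3988905 + 2 \sqrt{422} \approx -3.9889 \cdot 10^{6}$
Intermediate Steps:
$w{\left(A \right)} = \sqrt{2} \sqrt{A}$ ($w{\left(A \right)} = \sqrt{2 A} = \sqrt{2} \sqrt{A}$)
$\left(w{\left(844 \right)} - 789642\right) - 3199263 = \left(\sqrt{2} \sqrt{844} - 789642\right) - 3199263 = \left(\sqrt{2} \cdot 2 \sqrt{211} - 789642\right) - 3199263 = \left(2 \sqrt{422} - 789642\right) - 3199263 = \left(-789642 + 2 \sqrt{422}\right) - 3199263 = -3988905 + 2 \sqrt{422}$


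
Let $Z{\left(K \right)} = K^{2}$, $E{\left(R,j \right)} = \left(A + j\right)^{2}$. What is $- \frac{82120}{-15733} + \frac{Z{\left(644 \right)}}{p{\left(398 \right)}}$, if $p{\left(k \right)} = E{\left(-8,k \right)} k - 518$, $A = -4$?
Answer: $\frac{2540089335344}{486019194765} \approx 5.2263$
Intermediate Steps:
$E{\left(R,j \right)} = \left(-4 + j\right)^{2}$
$p{\left(k \right)} = -518 + k \left(-4 + k\right)^{2}$ ($p{\left(k \right)} = \left(-4 + k\right)^{2} k - 518 = k \left(-4 + k\right)^{2} - 518 = -518 + k \left(-4 + k\right)^{2}$)
$- \frac{82120}{-15733} + \frac{Z{\left(644 \right)}}{p{\left(398 \right)}} = - \frac{82120}{-15733} + \frac{644^{2}}{-518 + 398 \left(-4 + 398\right)^{2}} = \left(-82120\right) \left(- \frac{1}{15733}\right) + \frac{414736}{-518 + 398 \cdot 394^{2}} = \frac{82120}{15733} + \frac{414736}{-518 + 398 \cdot 155236} = \frac{82120}{15733} + \frac{414736}{-518 + 61783928} = \frac{82120}{15733} + \frac{414736}{61783410} = \frac{82120}{15733} + 414736 \cdot \frac{1}{61783410} = \frac{82120}{15733} + \frac{207368}{30891705} = \frac{2540089335344}{486019194765}$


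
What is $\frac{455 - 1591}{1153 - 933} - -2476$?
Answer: $\frac{135896}{55} \approx 2470.8$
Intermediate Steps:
$\frac{455 - 1591}{1153 - 933} - -2476 = - \frac{1136}{220} + 2476 = \left(-1136\right) \frac{1}{220} + 2476 = - \frac{284}{55} + 2476 = \frac{135896}{55}$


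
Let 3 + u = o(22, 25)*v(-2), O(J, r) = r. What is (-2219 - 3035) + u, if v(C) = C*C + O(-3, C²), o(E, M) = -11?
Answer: -5345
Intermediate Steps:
v(C) = 2*C² (v(C) = C*C + C² = C² + C² = 2*C²)
u = -91 (u = -3 - 22*(-2)² = -3 - 22*4 = -3 - 11*8 = -3 - 88 = -91)
(-2219 - 3035) + u = (-2219 - 3035) - 91 = -5254 - 91 = -5345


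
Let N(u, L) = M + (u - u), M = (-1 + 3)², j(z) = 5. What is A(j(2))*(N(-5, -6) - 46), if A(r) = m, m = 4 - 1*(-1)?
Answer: -210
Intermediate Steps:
M = 4 (M = 2² = 4)
m = 5 (m = 4 + 1 = 5)
N(u, L) = 4 (N(u, L) = 4 + (u - u) = 4 + 0 = 4)
A(r) = 5
A(j(2))*(N(-5, -6) - 46) = 5*(4 - 46) = 5*(-42) = -210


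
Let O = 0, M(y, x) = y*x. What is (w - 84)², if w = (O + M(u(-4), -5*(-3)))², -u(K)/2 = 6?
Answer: 1044323856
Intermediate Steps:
u(K) = -12 (u(K) = -2*6 = -12)
M(y, x) = x*y
w = 32400 (w = (0 - 5*(-3)*(-12))² = (0 + 15*(-12))² = (0 - 180)² = (-180)² = 32400)
(w - 84)² = (32400 - 84)² = 32316² = 1044323856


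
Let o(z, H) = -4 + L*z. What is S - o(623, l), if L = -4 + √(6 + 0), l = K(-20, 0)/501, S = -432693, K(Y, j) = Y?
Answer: -430197 - 623*√6 ≈ -4.3172e+5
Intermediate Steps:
l = -20/501 ≈ -0.039920
L = -4 + √6 ≈ -1.5505
o(z, H) = -4 + z*(-4 + √6) (o(z, H) = -4 + (-4 + √6)*z = -4 + z*(-4 + √6))
S - o(623, l) = -432693 - (-4 - 1*623*(4 - √6)) = -432693 - (-4 + (-2492 + 623*√6)) = -432693 - (-2496 + 623*√6) = -432693 + (2496 - 623*√6) = -430197 - 623*√6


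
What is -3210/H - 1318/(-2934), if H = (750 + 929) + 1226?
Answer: -558935/852327 ≈ -0.65578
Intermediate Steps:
H = 2905 (H = 1679 + 1226 = 2905)
-3210/H - 1318/(-2934) = -3210/2905 - 1318/(-2934) = -3210*1/2905 - 1318*(-1/2934) = -642/581 + 659/1467 = -558935/852327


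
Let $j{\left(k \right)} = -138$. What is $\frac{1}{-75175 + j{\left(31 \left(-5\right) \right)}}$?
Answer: $- \frac{1}{75313} \approx -1.3278 \cdot 10^{-5}$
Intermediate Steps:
$\frac{1}{-75175 + j{\left(31 \left(-5\right) \right)}} = \frac{1}{-75175 - 138} = \frac{1}{-75313} = - \frac{1}{75313}$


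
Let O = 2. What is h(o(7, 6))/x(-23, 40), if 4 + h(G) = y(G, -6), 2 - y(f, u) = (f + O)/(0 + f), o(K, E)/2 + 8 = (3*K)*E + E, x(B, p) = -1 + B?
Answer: 373/2976 ≈ 0.12534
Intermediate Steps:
o(K, E) = -16 + 2*E + 6*E*K (o(K, E) = -16 + 2*((3*K)*E + E) = -16 + 2*(3*E*K + E) = -16 + 2*(E + 3*E*K) = -16 + (2*E + 6*E*K) = -16 + 2*E + 6*E*K)
y(f, u) = 2 - (2 + f)/f (y(f, u) = 2 - (f + 2)/(0 + f) = 2 - (2 + f)/f)
h(G) = -4 + (-2 + G)/G
h(o(7, 6))/x(-23, 40) = (-3 - 2/(-16 + 2*6 + 6*6*7))/(-1 - 23) = (-3 - 2/(-16 + 12 + 252))/(-24) = (-3 - 2/248)*(-1/24) = (-3 - 2*1/248)*(-1/24) = (-3 - 1/124)*(-1/24) = -373/124*(-1/24) = 373/2976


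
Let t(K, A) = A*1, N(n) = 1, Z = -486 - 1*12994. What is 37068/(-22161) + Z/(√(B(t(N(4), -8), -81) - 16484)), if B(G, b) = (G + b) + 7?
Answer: -12356/7387 + 6740*I*√16566/8283 ≈ -1.6727 + 104.73*I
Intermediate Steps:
Z = -13480 (Z = -486 - 12994 = -13480)
t(K, A) = A
B(G, b) = 7 + G + b
37068/(-22161) + Z/(√(B(t(N(4), -8), -81) - 16484)) = 37068/(-22161) - 13480/√((7 - 8 - 81) - 16484) = 37068*(-1/22161) - 13480/√(-82 - 16484) = -12356/7387 - 13480*(-I*√16566/16566) = -12356/7387 - (-6740)*I*√16566/8283 = -12356/7387 + 6740*I*√16566/8283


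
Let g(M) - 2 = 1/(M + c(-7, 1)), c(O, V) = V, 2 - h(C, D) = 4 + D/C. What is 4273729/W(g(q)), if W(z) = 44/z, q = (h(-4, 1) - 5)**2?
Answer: 3218117937/16390 ≈ 1.9635e+5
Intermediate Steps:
h(C, D) = -2 - D/C (h(C, D) = 2 - (4 + D/C) = 2 + (-4 - D/C) = -2 - D/C)
q = 729/16 (q = ((-2 - 1*1/(-4)) - 5)**2 = ((-2 - 1*1*(-1/4)) - 5)**2 = ((-2 + 1/4) - 5)**2 = (-7/4 - 5)**2 = (-27/4)**2 = 729/16 ≈ 45.563)
g(M) = 2 + 1/(1 + M) (g(M) = 2 + 1/(M + 1) = 2 + 1/(1 + M))
4273729/W(g(q)) = 4273729/((44/(((3 + 2*(729/16))/(1 + 729/16))))) = 4273729/((44/(((3 + 729/8)/(745/16))))) = 4273729/((44/(((16/745)*(753/8))))) = 4273729/((44/(1506/745))) = 4273729/((44*(745/1506))) = 4273729/(16390/753) = 4273729*(753/16390) = 3218117937/16390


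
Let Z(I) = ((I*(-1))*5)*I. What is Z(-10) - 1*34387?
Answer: -34887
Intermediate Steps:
Z(I) = -5*I² (Z(I) = (-I*5)*I = (-5*I)*I = -5*I²)
Z(-10) - 1*34387 = -5*(-10)² - 1*34387 = -5*100 - 34387 = -500 - 34387 = -34887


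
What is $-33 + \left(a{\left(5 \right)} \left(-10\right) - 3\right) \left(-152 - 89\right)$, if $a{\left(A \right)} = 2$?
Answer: $5510$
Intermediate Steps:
$-33 + \left(a{\left(5 \right)} \left(-10\right) - 3\right) \left(-152 - 89\right) = -33 + \left(2 \left(-10\right) - 3\right) \left(-152 - 89\right) = -33 + \left(-20 - 3\right) \left(-152 - 89\right) = -33 - -5543 = -33 + 5543 = 5510$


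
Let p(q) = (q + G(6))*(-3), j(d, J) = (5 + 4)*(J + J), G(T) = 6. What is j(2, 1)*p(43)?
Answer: -2646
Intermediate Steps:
j(d, J) = 18*J (j(d, J) = 9*(2*J) = 18*J)
p(q) = -18 - 3*q (p(q) = (q + 6)*(-3) = (6 + q)*(-3) = -18 - 3*q)
j(2, 1)*p(43) = (18*1)*(-18 - 3*43) = 18*(-18 - 129) = 18*(-147) = -2646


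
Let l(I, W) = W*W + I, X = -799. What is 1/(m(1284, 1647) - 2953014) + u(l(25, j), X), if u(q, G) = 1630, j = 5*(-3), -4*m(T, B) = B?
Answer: 19256335886/11813703 ≈ 1630.0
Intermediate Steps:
m(T, B) = -B/4
j = -15
l(I, W) = I + W² (l(I, W) = W² + I = I + W²)
1/(m(1284, 1647) - 2953014) + u(l(25, j), X) = 1/(-¼*1647 - 2953014) + 1630 = 1/(-1647/4 - 2953014) + 1630 = 1/(-11813703/4) + 1630 = -4/11813703 + 1630 = 19256335886/11813703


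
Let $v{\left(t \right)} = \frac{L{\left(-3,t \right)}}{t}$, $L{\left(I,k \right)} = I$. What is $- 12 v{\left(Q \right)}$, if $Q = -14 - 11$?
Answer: $- \frac{36}{25} \approx -1.44$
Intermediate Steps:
$Q = -25$
$v{\left(t \right)} = - \frac{3}{t}$
$- 12 v{\left(Q \right)} = - 12 \left(- \frac{3}{-25}\right) = - 12 \left(\left(-3\right) \left(- \frac{1}{25}\right)\right) = \left(-12\right) \frac{3}{25} = - \frac{36}{25}$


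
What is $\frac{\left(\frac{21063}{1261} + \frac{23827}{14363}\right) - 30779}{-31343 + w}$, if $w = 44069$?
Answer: $- \frac{61903196009}{25610004602} \approx -2.4171$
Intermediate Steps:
$\frac{\left(\frac{21063}{1261} + \frac{23827}{14363}\right) - 30779}{-31343 + w} = \frac{\left(\frac{21063}{1261} + \frac{23827}{14363}\right) - 30779}{-31343 + 44069} = \frac{\left(21063 \cdot \frac{1}{1261} + 23827 \cdot \frac{1}{14363}\right) - 30779}{12726} = \left(\left(\frac{21063}{1261} + \frac{23827}{14363}\right) - 30779\right) \frac{1}{12726} = \left(\frac{332573716}{18111743} - 30779\right) \frac{1}{12726} = \left(- \frac{557128764081}{18111743}\right) \frac{1}{12726} = - \frac{61903196009}{25610004602}$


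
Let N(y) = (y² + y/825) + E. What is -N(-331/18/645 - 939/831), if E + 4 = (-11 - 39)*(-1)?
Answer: -26929044940331329/568835467249500 ≈ -47.341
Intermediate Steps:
E = 46 (E = -4 + (-11 - 39)*(-1) = -4 - 50*(-1) = -4 + 50 = 46)
N(y) = 46 + y² + y/825 (N(y) = (y² + y/825) + 46 = 46 + y² + y/825)
-N(-331/18/645 - 939/831) = -(46 + (-331/18/645 - 939/831)² + (-331/18/645 - 939/831)/825) = -(46 + (-331*1/18*(1/645) - 939*1/831)² + (-331*1/18*(1/645) - 939*1/831)/825) = -(46 + (-331/18*1/645 - 313/277)² + (-331/18*1/645 - 313/277)/825) = -(46 + (-331/11610 - 313/277)² + (-331/11610 - 313/277)/825) = -(46 + (-3725617/3215970)² + (1/825)*(-3725617/3215970)) = -(46 + 13880222030689/10342463040900 - 3725617/2653175250) = -1*26929044940331329/568835467249500 = -26929044940331329/568835467249500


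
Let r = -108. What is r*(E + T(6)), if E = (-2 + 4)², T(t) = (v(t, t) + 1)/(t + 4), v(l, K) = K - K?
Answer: -2214/5 ≈ -442.80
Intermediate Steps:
v(l, K) = 0
T(t) = 1/(4 + t) (T(t) = (0 + 1)/(t + 4) = 1/(4 + t))
E = 4 (E = 2² = 4)
r*(E + T(6)) = -108*(4 + 1/(4 + 6)) = -108*(4 + 1/10) = -108*(4 + ⅒) = -108*41/10 = -2214/5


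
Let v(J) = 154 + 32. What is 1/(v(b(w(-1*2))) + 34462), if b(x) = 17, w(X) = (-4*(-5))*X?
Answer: 1/34648 ≈ 2.8862e-5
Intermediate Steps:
w(X) = 20*X
v(J) = 186
1/(v(b(w(-1*2))) + 34462) = 1/(186 + 34462) = 1/34648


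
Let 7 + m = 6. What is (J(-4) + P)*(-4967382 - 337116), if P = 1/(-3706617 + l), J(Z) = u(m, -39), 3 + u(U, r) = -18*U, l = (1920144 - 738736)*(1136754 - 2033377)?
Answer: -84284332406932008972/1059281291801 ≈ -7.9567e+7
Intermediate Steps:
m = -1 (m = -7 + 6 = -1)
l = -1059277585184 (l = 1181408*(-896623) = -1059277585184)
u(U, r) = -3 - 18*U
J(Z) = 15 (J(Z) = -3 - 18*(-1) = -3 + 18 = 15)
P = -1/1059281291801 (P = 1/(-3706617 - 1059277585184) = 1/(-1059281291801) = -1/1059281291801 ≈ -9.4404e-13)
(J(-4) + P)*(-4967382 - 337116) = (15 - 1/1059281291801)*(-4967382 - 337116) = (15889219377014/1059281291801)*(-5304498) = -84284332406932008972/1059281291801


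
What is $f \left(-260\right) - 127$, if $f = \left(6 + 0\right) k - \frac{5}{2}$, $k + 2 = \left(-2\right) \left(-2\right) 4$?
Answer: $-21317$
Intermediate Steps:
$k = 14$ ($k = -2 + \left(-2\right) \left(-2\right) 4 = -2 + 4 \cdot 4 = -2 + 16 = 14$)
$f = \frac{163}{2}$ ($f = \left(6 + 0\right) 14 - \frac{5}{2} = 6 \cdot 14 - \frac{5}{2} = 84 - \frac{5}{2} = \frac{163}{2} \approx 81.5$)
$f \left(-260\right) - 127 = \frac{163}{2} \left(-260\right) - 127 = -21190 - 127 = -21317$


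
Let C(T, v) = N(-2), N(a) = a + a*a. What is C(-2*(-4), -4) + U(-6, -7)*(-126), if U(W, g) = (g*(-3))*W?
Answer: 15878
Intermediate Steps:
N(a) = a + a²
U(W, g) = -3*W*g (U(W, g) = (-3*g)*W = -3*W*g)
C(T, v) = 2 (C(T, v) = -2*(1 - 2) = -2*(-1) = 2)
C(-2*(-4), -4) + U(-6, -7)*(-126) = 2 - 3*(-6)*(-7)*(-126) = 2 - 126*(-126) = 2 + 15876 = 15878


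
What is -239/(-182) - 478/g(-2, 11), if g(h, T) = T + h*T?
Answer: 89625/2002 ≈ 44.768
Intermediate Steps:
g(h, T) = T + T*h
-239/(-182) - 478/g(-2, 11) = -239/(-182) - 478*1/(11*(1 - 2)) = -239*(-1/182) - 478/(11*(-1)) = 239/182 - 478/(-11) = 239/182 - 478*(-1/11) = 239/182 + 478/11 = 89625/2002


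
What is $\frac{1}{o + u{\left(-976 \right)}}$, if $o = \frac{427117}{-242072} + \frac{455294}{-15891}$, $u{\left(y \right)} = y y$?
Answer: $\frac{3846766152}{3664220112762137} \approx 1.0498 \cdot 10^{-6}$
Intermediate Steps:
$u{\left(y \right)} = y^{2}$
$o = - \frac{117001245415}{3846766152}$ ($o = 427117 \left(- \frac{1}{242072}\right) + 455294 \left(- \frac{1}{15891}\right) = - \frac{427117}{242072} - \frac{455294}{15891} = - \frac{117001245415}{3846766152} \approx -30.415$)
$\frac{1}{o + u{\left(-976 \right)}} = \frac{1}{- \frac{117001245415}{3846766152} + \left(-976\right)^{2}} = \frac{1}{- \frac{117001245415}{3846766152} + 952576} = \frac{1}{\frac{3664220112762137}{3846766152}} = \frac{3846766152}{3664220112762137}$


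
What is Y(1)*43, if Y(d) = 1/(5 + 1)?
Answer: 43/6 ≈ 7.1667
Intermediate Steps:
Y(d) = ⅙ (Y(d) = 1/6 = ⅙)
Y(1)*43 = (⅙)*43 = 43/6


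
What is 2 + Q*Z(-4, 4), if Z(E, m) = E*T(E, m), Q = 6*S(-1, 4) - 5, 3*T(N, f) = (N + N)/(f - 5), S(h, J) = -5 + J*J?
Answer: -1946/3 ≈ -648.67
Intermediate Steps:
S(h, J) = -5 + J²
T(N, f) = 2*N/(3*(-5 + f)) (T(N, f) = ((N + N)/(f - 5))/3 = ((2*N)/(-5 + f))/3 = (2*N/(-5 + f))/3 = 2*N/(3*(-5 + f)))
Q = 61 (Q = 6*(-5 + 4²) - 5 = 6*(-5 + 16) - 5 = 6*11 - 5 = 66 - 5 = 61)
Z(E, m) = 2*E²/(3*(-5 + m)) (Z(E, m) = E*(2*E/(3*(-5 + m))) = 2*E²/(3*(-5 + m)))
2 + Q*Z(-4, 4) = 2 + 61*((⅔)*(-4)²/(-5 + 4)) = 2 + 61*((⅔)*16/(-1)) = 2 + 61*((⅔)*16*(-1)) = 2 + 61*(-32/3) = 2 - 1952/3 = -1946/3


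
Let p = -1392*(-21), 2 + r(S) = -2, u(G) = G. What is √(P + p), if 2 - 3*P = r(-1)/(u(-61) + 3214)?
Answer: √290613899698/3153 ≈ 170.98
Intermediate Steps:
r(S) = -4 (r(S) = -2 - 2 = -4)
p = 29232
P = 6310/9459 (P = ⅔ - (-4)/(3*(-61 + 3214)) = ⅔ - (-4)/(3*3153) = ⅔ - ⅓*(-4/3153) = ⅔ + 4/9459 = 6310/9459 ≈ 0.66709)
√(P + p) = √(6310/9459 + 29232) = √(276511798/9459) = √290613899698/3153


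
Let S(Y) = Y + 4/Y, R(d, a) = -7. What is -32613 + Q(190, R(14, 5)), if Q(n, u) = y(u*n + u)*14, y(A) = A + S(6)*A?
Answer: -528353/3 ≈ -1.7612e+5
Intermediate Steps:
y(A) = 23*A/3 (y(A) = A + (6 + 4/6)*A = A + (6 + 4*(⅙))*A = A + (6 + ⅔)*A = A + 20*A/3 = 23*A/3)
Q(n, u) = 322*u/3 + 322*n*u/3 (Q(n, u) = (23*(u*n + u)/3)*14 = (23*(n*u + u)/3)*14 = (23*(u + n*u)/3)*14 = (23*u/3 + 23*n*u/3)*14 = 322*u/3 + 322*n*u/3)
-32613 + Q(190, R(14, 5)) = -32613 + (322/3)*(-7)*(1 + 190) = -32613 + (322/3)*(-7)*191 = -32613 - 430514/3 = -528353/3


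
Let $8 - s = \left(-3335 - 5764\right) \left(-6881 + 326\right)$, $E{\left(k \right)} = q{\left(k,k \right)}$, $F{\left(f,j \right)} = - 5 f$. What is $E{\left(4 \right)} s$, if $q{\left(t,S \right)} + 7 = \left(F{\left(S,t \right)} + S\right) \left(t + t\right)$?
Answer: $8051931495$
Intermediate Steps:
$q{\left(t,S \right)} = -7 - 8 S t$ ($q{\left(t,S \right)} = -7 + \left(- 5 S + S\right) \left(t + t\right) = -7 + - 4 S 2 t = -7 - 8 S t$)
$E{\left(k \right)} = -7 - 8 k^{2}$ ($E{\left(k \right)} = -7 - 8 k k = -7 - 8 k^{2}$)
$s = -59643937$ ($s = 8 - \left(-3335 - 5764\right) \left(-6881 + 326\right) = 8 - \left(-9099\right) \left(-6555\right) = 8 - 59643945 = -59643937$)
$E{\left(4 \right)} s = \left(-7 - 8 \cdot 4^{2}\right) \left(-59643937\right) = \left(-7 - 128\right) \left(-59643937\right) = \left(-135\right) \left(-59643937\right) = 8051931495$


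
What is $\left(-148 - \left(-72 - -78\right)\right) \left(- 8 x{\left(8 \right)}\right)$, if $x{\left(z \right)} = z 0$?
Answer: $0$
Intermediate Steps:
$x{\left(z \right)} = 0$
$\left(-148 - \left(-72 - -78\right)\right) \left(- 8 x{\left(8 \right)}\right) = \left(-148 - \left(-72 - -78\right)\right) \left(\left(-8\right) 0\right) = \left(-148 - \left(-72 + 78\right)\right) 0 = \left(-148 - 6\right) 0 = \left(-154\right) 0 = 0$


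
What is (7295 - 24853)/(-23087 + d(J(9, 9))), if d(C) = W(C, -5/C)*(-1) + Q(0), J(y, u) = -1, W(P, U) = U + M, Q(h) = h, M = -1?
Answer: 17558/23091 ≈ 0.76038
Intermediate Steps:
W(P, U) = -1 + U (W(P, U) = U - 1 = -1 + U)
d(C) = 1 + 5/C (d(C) = (-1 - 5/C)*(-1) + 0 = (1 + 5/C) + 0 = 1 + 5/C)
(7295 - 24853)/(-23087 + d(J(9, 9))) = (7295 - 24853)/(-23087 + (5 - 1)/(-1)) = -17558/(-23087 - 1*4) = -17558/(-23087 - 4) = -17558/(-23091) = -17558*(-1/23091) = 17558/23091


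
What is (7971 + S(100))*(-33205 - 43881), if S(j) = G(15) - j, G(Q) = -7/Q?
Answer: -9100618988/15 ≈ -6.0671e+8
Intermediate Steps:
S(j) = -7/15 - j
(7971 + S(100))*(-33205 - 43881) = (7971 + (-7/15 - 1*100))*(-33205 - 43881) = (7971 + (-7/15 - 100))*(-77086) = (7971 - 1507/15)*(-77086) = (118058/15)*(-77086) = -9100618988/15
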